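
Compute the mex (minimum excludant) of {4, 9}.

0

0 is not in the set, so the mex is 0.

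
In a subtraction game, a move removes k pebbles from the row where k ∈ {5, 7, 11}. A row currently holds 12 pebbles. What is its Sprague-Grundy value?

Build the Grundy sequence with g(k) = mex{g(k−s) : s ∈ {5, 7, 11}, s ≤ k}:
g(0) = mex{} = 0
g(1) = mex{} = 0
g(2) = mex{} = 0
g(3) = mex{} = 0
g(4) = mex{} = 0
g(5) = mex{0} = 1
g(6) = mex{0} = 1
g(7) = mex{0} = 1
g(8) = mex{0} = 1
g(9) = mex{0} = 1
g(10) = mex{0,1} = 2
g(11) = mex{0,1} = 2
g(12) = mex{0,1} = 2
So g(12) = 2.

2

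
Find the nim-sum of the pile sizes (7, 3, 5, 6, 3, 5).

1

Compute the nim-sum pairwise:
7 ^ 3 = 4
4 ^ 5 = 1
1 ^ 6 = 7
7 ^ 3 = 4
4 ^ 5 = 1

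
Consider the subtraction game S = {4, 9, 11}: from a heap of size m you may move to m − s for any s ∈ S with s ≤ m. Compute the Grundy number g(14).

3

Compute g(0), g(1), … for moves {4, 9, 11}:
g(0) = mex{} = 0
g(1) = mex{} = 0
g(2) = mex{} = 0
g(3) = mex{} = 0
g(4) = mex{0} = 1
g(5) = mex{0} = 1
g(6) = mex{0} = 1
g(7) = mex{0} = 1
g(8) = mex{1} = 0
g(9) = mex{0,1} = 2
g(10) = mex{0,1} = 2
g(11) = mex{0,1} = 2
g(12) = mex{0} = 1
g(13) = mex{0,1,2} = 3
g(14) = mex{0,1,2} = 3
So g(14) = 3.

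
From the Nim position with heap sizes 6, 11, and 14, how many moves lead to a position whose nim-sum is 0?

3

Bitwise XOR of the heap sizes:
  0110  (6)
  1011  (11)
  1110  (14)
  ----
  0011  (3)
The overall nim-sum is X = 3. A heap of size p has a winning move iff p XOR X < p (reduce it to p XOR X).
  6: 6 XOR 3 = 5 < 6 — winning move (to 5).
  11: 11 XOR 3 = 8 < 11 — winning move (to 8).
  14: 14 XOR 3 = 13 < 14 — winning move (to 13).
That gives 3 winning moves.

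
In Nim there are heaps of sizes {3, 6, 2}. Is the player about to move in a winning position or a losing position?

Compute the nim-sum pairwise:
3 ^ 6 = 5
5 ^ 2 = 7
The nim-sum is 7 ≠ 0, so this is an N-position: the player to move can win.

Winning position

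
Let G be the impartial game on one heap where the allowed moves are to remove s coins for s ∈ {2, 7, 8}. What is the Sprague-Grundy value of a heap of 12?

1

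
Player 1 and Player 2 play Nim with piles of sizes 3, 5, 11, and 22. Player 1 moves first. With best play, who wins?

Player 1 wins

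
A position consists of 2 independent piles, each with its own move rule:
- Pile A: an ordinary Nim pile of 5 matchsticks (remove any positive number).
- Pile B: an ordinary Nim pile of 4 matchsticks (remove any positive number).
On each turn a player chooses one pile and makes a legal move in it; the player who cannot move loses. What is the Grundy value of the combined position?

1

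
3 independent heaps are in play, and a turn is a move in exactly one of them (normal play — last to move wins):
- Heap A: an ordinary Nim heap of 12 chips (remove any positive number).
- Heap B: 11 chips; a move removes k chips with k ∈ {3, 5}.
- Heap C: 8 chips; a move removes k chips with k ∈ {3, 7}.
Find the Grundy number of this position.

15

Heap A is a plain Nim heap of size 12, so its Grundy value is 12.
For heap B, compute g(0), g(1), … with moves {3, 5}:
k:     0  1  2  3  4  5  6  7  8  9 10 11
g(k):  0  0  0  1  1  1  2  2  0  0  0  1
So g(11) = 1.
For heap C, compute g(0), g(1), … with moves {3, 7}:
g(0) = mex{} = 0
g(1) = mex{} = 0
g(2) = mex{} = 0
g(3) = mex{0} = 1
g(4) = mex{0} = 1
g(5) = mex{0} = 1
g(6) = mex{1} = 0
g(7) = mex{0,1} = 2
g(8) = mex{0,1} = 2
So g(8) = 2.
The value of a disjunctive sum is the nim-sum of the parts.
Combined value = 12 XOR 1 XOR 2 = 15.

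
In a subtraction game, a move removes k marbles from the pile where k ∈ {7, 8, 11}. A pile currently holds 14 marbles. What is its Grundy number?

2

Grundy values for subtraction set {7, 8, 11}:
k:     0  1  2  3  4  5  6  7  8  9 10 11 12 13 14
g(k):  0  0  0  0  0  0  0  1  1  1  1  1  1  1  2
So g(14) = 2.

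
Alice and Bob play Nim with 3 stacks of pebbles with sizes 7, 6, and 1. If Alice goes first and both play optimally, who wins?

Bob wins

Compute the nim-sum pairwise:
7 XOR 6 = 1
1 XOR 1 = 0
The nim-sum is 0, so this is a P-position: the player to move is in a losing position under optimal play; Alice is about to move from it and so loses — Bob wins.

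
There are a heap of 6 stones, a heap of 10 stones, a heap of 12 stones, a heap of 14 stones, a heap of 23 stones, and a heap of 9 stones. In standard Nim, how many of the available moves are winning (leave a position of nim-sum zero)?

Compute the nim-sum pairwise:
6 XOR 10 = 12
12 XOR 12 = 0
0 XOR 14 = 14
14 XOR 23 = 25
25 XOR 9 = 16
The overall nim-sum is X = 16. A heap of size p has a winning move iff p XOR X < p (reduce it to p XOR X).
  6: 6 XOR 16 = 22 ≥ 6 — no move.
  10: 10 XOR 16 = 26 ≥ 10 — no move.
  12: 12 XOR 16 = 28 ≥ 12 — no move.
  14: 14 XOR 16 = 30 ≥ 14 — no move.
  23: 23 XOR 16 = 7 < 23 — winning move (to 7).
  9: 9 XOR 16 = 25 ≥ 9 — no move.
That gives 1 winning move.

1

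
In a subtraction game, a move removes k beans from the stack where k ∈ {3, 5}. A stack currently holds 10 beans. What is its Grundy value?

0

Compute g(0), g(1), … for moves {3, 5}:
g(0) = mex{} = 0
g(1) = mex{} = 0
g(2) = mex{} = 0
g(3) = mex{0} = 1
g(4) = mex{0} = 1
g(5) = mex{0} = 1
g(6) = mex{0,1} = 2
g(7) = mex{0,1} = 2
g(8) = mex{1} = 0
g(9) = mex{1,2} = 0
g(10) = mex{1,2} = 0
So g(10) = 0.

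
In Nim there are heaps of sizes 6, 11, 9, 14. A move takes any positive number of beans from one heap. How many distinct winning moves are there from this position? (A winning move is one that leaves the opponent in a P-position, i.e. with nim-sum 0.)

Nim-sum: 6 ^ 11 ^ 9 ^ 14 = 10.
The overall nim-sum is X = 10. A heap of size p has a winning move iff p XOR X < p (reduce it to p XOR X).
  6: 6 XOR 10 = 12 ≥ 6 — no move.
  11: 11 XOR 10 = 1 < 11 — winning move (to 1).
  9: 9 XOR 10 = 3 < 9 — winning move (to 3).
  14: 14 XOR 10 = 4 < 14 — winning move (to 4).
That gives 3 winning moves.

3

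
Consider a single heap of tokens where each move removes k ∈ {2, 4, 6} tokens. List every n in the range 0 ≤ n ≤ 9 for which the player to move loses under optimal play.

0, 1, 8, 9

Compute g(0), g(1), … for moves {2, 4, 6}:
k:     0  1  2  3  4  5  6  7  8  9
g(k):  0  0  1  1  2  2  3  3  0  0
The P-positions (g = 0) in 0..9 are 0, 1, 8, 9.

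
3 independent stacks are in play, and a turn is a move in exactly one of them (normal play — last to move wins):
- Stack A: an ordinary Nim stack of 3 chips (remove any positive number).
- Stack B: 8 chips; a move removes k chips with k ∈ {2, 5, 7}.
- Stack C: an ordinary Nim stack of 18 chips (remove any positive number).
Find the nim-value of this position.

19

Stack A is a plain Nim stack of size 3, so its Grundy value is 3.
Build the Grundy sequence for stack B with g(k) = mex{g(k−s) : s ∈ {2, 5, 7}, s ≤ k}:
k:     0  1  2  3  4  5  6  7  8
g(k):  0  0  1  1  0  2  1  3  2
So g(8) = 2.
Stack C is a plain Nim stack of size 18, so its Grundy value is 18.
The value of a disjunctive sum is the nim-sum of the parts.
Combined value = 3 XOR 2 XOR 18 = 19.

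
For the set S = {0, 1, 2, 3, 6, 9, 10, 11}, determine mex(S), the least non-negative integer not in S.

4

The values 0, 1, 2, 3 are all present; 4 is the first non-negative integer missing from the set.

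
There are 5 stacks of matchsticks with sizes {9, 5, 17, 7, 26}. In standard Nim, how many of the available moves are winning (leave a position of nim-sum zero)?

In binary:
  01001  (9)
  00101  (5)
  10001  (17)
  00111  (7)
  11010  (26)
  -----
  00000  (0)
The nim-sum is already 0, so every move leaves a nonzero nim-sum — there are no winning moves.

0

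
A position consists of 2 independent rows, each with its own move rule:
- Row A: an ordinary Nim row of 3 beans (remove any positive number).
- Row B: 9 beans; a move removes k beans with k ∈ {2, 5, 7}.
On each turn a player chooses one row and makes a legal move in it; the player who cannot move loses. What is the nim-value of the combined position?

1

Row A is a plain Nim row of size 3, so its Grundy value is 3.
Build the Grundy sequence for row B with g(k) = mex{g(k−s) : s ∈ {2, 5, 7}, s ≤ k}:
k:     0  1  2  3  4  5  6  7  8  9
g(k):  0  0  1  1  0  2  1  3  2  2
So g(9) = 2.
By the Sprague-Grundy theorem, the Grundy value of a sum of independent games is the XOR of the component values.
Combined value = 3 ⊕ 2 = 1.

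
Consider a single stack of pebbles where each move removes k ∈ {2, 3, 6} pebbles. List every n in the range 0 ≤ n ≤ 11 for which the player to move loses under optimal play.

0, 1, 5, 9, 10

Grundy values for subtraction set {2, 3, 6}:
k:     0  1  2  3  4  5  6  7  8  9 10 11
g(k):  0  0  1  1  2  0  3  1  2  0  0  1
The P-positions (g = 0) in 0..11 are 0, 1, 5, 9, 10.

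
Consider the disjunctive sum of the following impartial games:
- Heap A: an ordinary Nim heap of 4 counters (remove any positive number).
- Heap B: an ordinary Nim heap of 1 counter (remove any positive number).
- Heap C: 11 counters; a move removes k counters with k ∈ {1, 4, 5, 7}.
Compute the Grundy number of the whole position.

Heap A is a plain Nim heap of size 4, so its Grundy value is 4.
Heap B is a plain Nim heap of size 1, so its Grundy value is 1.
Build the Grundy sequence for heap C with g(k) = mex{g(k−s) : s ∈ {1, 4, 5, 7}, s ≤ k}:
k:     0  1  2  3  4  5  6  7  8  9 10 11
g(k):  0  1  0  1  2  3  2  3  0  1  0  1
So g(11) = 1.
The value of a disjunctive sum is the nim-sum of the parts.
Combined value = 4 XOR 1 XOR 1 = 4.

4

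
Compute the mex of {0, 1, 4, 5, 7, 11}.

The values 0, 1 are all present; 2 is the first non-negative integer missing from the set.

2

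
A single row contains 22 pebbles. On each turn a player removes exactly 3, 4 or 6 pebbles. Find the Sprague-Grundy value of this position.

1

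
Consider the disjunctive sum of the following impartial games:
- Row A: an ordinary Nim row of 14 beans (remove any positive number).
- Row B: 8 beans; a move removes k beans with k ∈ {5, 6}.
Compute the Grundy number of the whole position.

Row A is a plain Nim row of size 14, so its Grundy value is 14.
Build the Grundy sequence for row B with g(k) = mex{g(k−s) : s ∈ {5, 6}, s ≤ k}:
g(0) = mex{} = 0
g(1) = mex{} = 0
g(2) = mex{} = 0
g(3) = mex{} = 0
g(4) = mex{} = 0
g(5) = mex{0} = 1
g(6) = mex{0} = 1
g(7) = mex{0} = 1
g(8) = mex{0} = 1
So g(8) = 1.
By the Sprague-Grundy theorem, the Grundy value of a sum of independent games is the XOR of the component values.
Combined value = 14 XOR 1 = 15.

15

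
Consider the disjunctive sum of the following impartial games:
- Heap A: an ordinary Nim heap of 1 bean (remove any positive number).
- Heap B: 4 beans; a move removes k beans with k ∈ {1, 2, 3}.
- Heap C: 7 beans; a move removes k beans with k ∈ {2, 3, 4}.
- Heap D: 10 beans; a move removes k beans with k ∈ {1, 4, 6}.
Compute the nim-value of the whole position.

1

Heap A is a plain Nim heap of size 1, so its Grundy value is 1.
Grundy values for heap B (subtraction set {1, 2, 3}):
g(0) = mex{} = 0
g(1) = mex{0} = 1
g(2) = mex{0,1} = 2
g(3) = mex{0,1,2} = 3
g(4) = mex{1,2,3} = 0
So g(4) = 0.
Build the Grundy sequence for heap C with g(k) = mex{g(k−s) : s ∈ {2, 3, 4}, s ≤ k}:
k:     0  1  2  3  4  5  6  7
g(k):  0  0  1  1  2  2  0  0
So g(7) = 0.
For heap D, compute g(0), g(1), … with moves {1, 4, 6}:
g(0) = mex{} = 0
g(1) = mex{0} = 1
g(2) = mex{1} = 0
g(3) = mex{0} = 1
g(4) = mex{0,1} = 2
g(5) = mex{1,2} = 0
g(6) = mex{0} = 1
g(7) = mex{1} = 0
g(8) = mex{0,2} = 1
g(9) = mex{0,1} = 2
g(10) = mex{1,2} = 0
So g(10) = 0.
By the Sprague-Grundy theorem, the Grundy value of a sum of independent games is the XOR of the component values.
Combined value = 1 XOR 0 XOR 0 XOR 0 = 1.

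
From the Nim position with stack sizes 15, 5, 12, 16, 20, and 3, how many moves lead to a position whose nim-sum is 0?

Bitwise XOR of the heap sizes:
  01111  (15)
  00101  (5)
  01100  (12)
  10000  (16)
  10100  (20)
  00011  (3)
  -----
  00001  (1)
The overall nim-sum is X = 1. A stack of size p has a winning move iff p XOR X < p (reduce it to p XOR X).
  15: 15 XOR 1 = 14 < 15 — winning move (to 14).
  5: 5 XOR 1 = 4 < 5 — winning move (to 4).
  12: 12 XOR 1 = 13 ≥ 12 — no move.
  16: 16 XOR 1 = 17 ≥ 16 — no move.
  20: 20 XOR 1 = 21 ≥ 20 — no move.
  3: 3 XOR 1 = 2 < 3 — winning move (to 2).
That gives 3 winning moves.

3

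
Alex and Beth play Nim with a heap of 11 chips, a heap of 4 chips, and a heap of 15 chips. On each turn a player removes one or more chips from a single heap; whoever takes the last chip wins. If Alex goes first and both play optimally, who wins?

Compute the nim-sum pairwise:
11 ^ 4 = 15
15 ^ 15 = 0
The nim-sum is 0, so this is a P-position: the player to move is in a losing position under optimal play; Alex is about to move from it and so loses — Beth wins.

Beth wins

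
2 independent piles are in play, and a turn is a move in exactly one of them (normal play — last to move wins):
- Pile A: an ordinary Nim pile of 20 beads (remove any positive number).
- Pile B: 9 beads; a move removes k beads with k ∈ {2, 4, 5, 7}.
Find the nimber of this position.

Pile A is a plain Nim pile of size 20, so its Grundy value is 20.
Grundy values for pile B (subtraction set {2, 4, 5, 7}):
k:     0  1  2  3  4  5  6  7  8  9
g(k):  0  0  1  1  2  2  3  3  4  0
So g(9) = 0.
The value of a disjunctive sum is the nim-sum of the parts.
Combined value = 20 XOR 0 = 20.

20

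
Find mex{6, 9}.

0

0 is not in the set, so the mex is 0.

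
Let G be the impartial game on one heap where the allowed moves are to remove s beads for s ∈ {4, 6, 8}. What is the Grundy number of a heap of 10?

2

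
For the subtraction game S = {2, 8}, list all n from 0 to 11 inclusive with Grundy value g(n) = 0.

0, 1, 4, 5, 10, 11

Grundy values for subtraction set {2, 8}:
g(0) = mex{} = 0
g(1) = mex{} = 0
g(2) = mex{0} = 1
g(3) = mex{0} = 1
g(4) = mex{1} = 0
g(5) = mex{1} = 0
g(6) = mex{0} = 1
g(7) = mex{0} = 1
g(8) = mex{0,1} = 2
g(9) = mex{0,1} = 2
g(10) = mex{1,2} = 0
g(11) = mex{1,2} = 0
The P-positions (g = 0) in 0..11 are 0, 1, 4, 5, 10, 11.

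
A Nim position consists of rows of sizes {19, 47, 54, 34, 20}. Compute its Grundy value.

60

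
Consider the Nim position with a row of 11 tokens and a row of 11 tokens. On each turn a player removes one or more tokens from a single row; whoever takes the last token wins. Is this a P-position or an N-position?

Compute the nim-sum pairwise:
11 ⊕ 11 = 0
The nim-sum is 0, so this is a P-position: the player to move is in a losing position under optimal play.

P-position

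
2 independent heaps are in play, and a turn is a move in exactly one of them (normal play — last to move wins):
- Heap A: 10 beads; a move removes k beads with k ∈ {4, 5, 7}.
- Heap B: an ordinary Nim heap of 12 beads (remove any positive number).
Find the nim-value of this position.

14

Build the Grundy sequence for heap A with g(k) = mex{g(k−s) : s ∈ {4, 5, 7}, s ≤ k}:
k:     0  1  2  3  4  5  6  7  8  9 10
g(k):  0  0  0  0  1  1  1  1  2  2  2
So g(10) = 2.
Heap B is a plain Nim heap of size 12, so its Grundy value is 12.
By the Sprague-Grundy theorem, the Grundy value of a sum of independent games is the XOR of the component values.
Combined value = 2 XOR 12 = 14.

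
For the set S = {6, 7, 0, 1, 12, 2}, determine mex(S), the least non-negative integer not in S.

3

The values 0, 1, 2 are all present; 3 is the first non-negative integer missing from the set.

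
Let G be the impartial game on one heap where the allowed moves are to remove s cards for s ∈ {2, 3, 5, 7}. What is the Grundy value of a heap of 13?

Compute g(0), g(1), … for moves {2, 3, 5, 7}:
k:     0  1  2  3  4  5  6  7  8  9 10 11 12 13
g(k):  0  0  1  1  2  2  3  3  4  0  0  1  1  2
So g(13) = 2.

2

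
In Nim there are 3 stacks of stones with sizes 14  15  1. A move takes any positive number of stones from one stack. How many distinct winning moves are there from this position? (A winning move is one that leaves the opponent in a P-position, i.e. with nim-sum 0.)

Bitwise XOR of the heap sizes:
  1110  (14)
  1111  (15)
  0001  (1)
  ----
  0000  (0)
The nim-sum is already 0, so every move leaves a nonzero nim-sum — there are no winning moves.

0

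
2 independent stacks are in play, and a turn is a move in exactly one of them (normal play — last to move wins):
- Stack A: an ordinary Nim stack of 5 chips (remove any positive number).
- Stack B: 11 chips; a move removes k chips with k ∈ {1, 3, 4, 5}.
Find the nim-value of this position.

4

Stack A is a plain Nim stack of size 5, so its Grundy value is 5.
Build the Grundy sequence for stack B with g(k) = mex{g(k−s) : s ∈ {1, 3, 4, 5}, s ≤ k}:
k:     0  1  2  3  4  5  6  7  8  9 10 11
g(k):  0  1  0  1  2  3  2  3  0  1  0  1
So g(11) = 1.
By the Sprague-Grundy theorem, the Grundy value of a sum of independent games is the XOR of the component values.
Combined value = 5 XOR 1 = 4.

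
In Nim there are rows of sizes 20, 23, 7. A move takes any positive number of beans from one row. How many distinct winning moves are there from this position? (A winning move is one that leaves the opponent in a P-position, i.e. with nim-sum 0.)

Nim-sum: 20 XOR 23 XOR 7 = 4.
The overall nim-sum is X = 4. A row of size p has a winning move iff p XOR X < p (reduce it to p XOR X).
  20: 20 XOR 4 = 16 < 20 — winning move (to 16).
  23: 23 XOR 4 = 19 < 23 — winning move (to 19).
  7: 7 XOR 4 = 3 < 7 — winning move (to 3).
That gives 3 winning moves.

3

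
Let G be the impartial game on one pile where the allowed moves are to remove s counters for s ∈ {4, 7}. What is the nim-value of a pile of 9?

Build the Grundy sequence with g(k) = mex{g(k−s) : s ∈ {4, 7}, s ≤ k}:
k:     0  1  2  3  4  5  6  7  8  9
g(k):  0  0  0  0  1  1  1  1  2  2
So g(9) = 2.

2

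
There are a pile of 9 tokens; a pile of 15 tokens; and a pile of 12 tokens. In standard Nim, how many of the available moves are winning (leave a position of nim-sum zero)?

In binary:
  1001  (9)
  1111  (15)
  1100  (12)
  ----
  1010  (10)
The overall nim-sum is X = 10. A pile of size p has a winning move iff p XOR X < p (reduce it to p XOR X).
  9: 9 XOR 10 = 3 < 9 — winning move (to 3).
  15: 15 XOR 10 = 5 < 15 — winning move (to 5).
  12: 12 XOR 10 = 6 < 12 — winning move (to 6).
That gives 3 winning moves.

3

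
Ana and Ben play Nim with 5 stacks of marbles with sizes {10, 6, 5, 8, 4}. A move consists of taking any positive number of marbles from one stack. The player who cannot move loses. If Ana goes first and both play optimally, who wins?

Ana wins

Nim-sum: 10 ⊕ 6 ⊕ 5 ⊕ 8 ⊕ 4 = 5.
The nim-sum is 5 ≠ 0, so this is an N-position: the player to move can win; Ana has a winning move.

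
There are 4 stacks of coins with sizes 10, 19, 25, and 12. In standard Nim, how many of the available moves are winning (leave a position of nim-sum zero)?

3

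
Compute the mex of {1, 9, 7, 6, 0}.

2

The values 0, 1 are all present; 2 is the first non-negative integer missing from the set.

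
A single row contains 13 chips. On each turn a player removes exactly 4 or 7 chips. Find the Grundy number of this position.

0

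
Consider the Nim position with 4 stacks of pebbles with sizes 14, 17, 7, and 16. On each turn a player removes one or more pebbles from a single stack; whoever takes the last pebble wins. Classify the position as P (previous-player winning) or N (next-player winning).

N-position

Bitwise XOR of the heap sizes:
  01110  (14)
  10001  (17)
  00111  (7)
  10000  (16)
  -----
  01000  (8)
The nim-sum is 8 ≠ 0, so this is an N-position: the player to move can win.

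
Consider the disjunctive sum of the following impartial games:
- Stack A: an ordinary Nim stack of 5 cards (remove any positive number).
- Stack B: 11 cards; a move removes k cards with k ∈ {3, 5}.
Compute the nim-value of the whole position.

4

Stack A is a plain Nim stack of size 5, so its Grundy value is 5.
Build the Grundy sequence for stack B with g(k) = mex{g(k−s) : s ∈ {3, 5}, s ≤ k}:
k:     0  1  2  3  4  5  6  7  8  9 10 11
g(k):  0  0  0  1  1  1  2  2  0  0  0  1
So g(11) = 1.
By the Sprague-Grundy theorem, the Grundy value of a sum of independent games is the XOR of the component values.
Combined value = 5 ⊕ 1 = 4.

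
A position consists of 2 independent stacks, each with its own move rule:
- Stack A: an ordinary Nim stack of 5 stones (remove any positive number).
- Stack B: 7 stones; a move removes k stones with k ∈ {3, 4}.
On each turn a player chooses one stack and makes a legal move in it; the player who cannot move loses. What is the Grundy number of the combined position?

5

Stack A is a plain Nim stack of size 5, so its Grundy value is 5.
Build the Grundy sequence for stack B with g(k) = mex{g(k−s) : s ∈ {3, 4}, s ≤ k}:
k:     0  1  2  3  4  5  6  7
g(k):  0  0  0  1  1  1  2  0
So g(7) = 0.
The value of a disjunctive sum is the nim-sum of the parts.
Combined value = 5 XOR 0 = 5.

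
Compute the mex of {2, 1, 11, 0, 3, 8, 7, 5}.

4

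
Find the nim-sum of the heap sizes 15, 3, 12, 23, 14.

25

Bitwise XOR of the heap sizes:
  01111  (15)
  00011  (3)
  01100  (12)
  10111  (23)
  01110  (14)
  -----
  11001  (25)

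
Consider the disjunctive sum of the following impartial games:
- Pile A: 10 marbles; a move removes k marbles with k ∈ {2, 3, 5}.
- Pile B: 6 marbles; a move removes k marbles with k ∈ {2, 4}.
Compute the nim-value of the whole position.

1

For pile A, compute g(0), g(1), … with moves {2, 3, 5}:
k:     0  1  2  3  4  5  6  7  8  9 10
g(k):  0  0  1  1  2  2  3  0  0  1  1
So g(10) = 1.
For pile B, compute g(0), g(1), … with moves {2, 4}:
k:     0  1  2  3  4  5  6
g(k):  0  0  1  1  2  2  0
So g(6) = 0.
The value of a disjunctive sum is the nim-sum of the parts.
Combined value = 1 ⊕ 0 = 1.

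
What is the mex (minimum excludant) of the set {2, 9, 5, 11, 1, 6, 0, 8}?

3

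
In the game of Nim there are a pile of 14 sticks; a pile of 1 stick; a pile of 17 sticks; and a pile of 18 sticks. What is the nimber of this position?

12

Write each in binary and XOR column by column:
  01110  (14)
  00001  (1)
  10001  (17)
  10010  (18)
  -----
  01100  (12)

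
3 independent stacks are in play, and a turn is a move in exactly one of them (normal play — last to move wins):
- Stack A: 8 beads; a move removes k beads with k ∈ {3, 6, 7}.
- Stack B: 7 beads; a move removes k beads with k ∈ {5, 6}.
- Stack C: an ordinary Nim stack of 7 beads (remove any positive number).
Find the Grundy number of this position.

4

Grundy values for stack A (subtraction set {3, 6, 7}):
k:     0  1  2  3  4  5  6  7  8
g(k):  0  0  0  1  1  1  2  2  2
So g(8) = 2.
Build the Grundy sequence for stack B with g(k) = mex{g(k−s) : s ∈ {5, 6}, s ≤ k}:
g(0) = mex{} = 0
g(1) = mex{} = 0
g(2) = mex{} = 0
g(3) = mex{} = 0
g(4) = mex{} = 0
g(5) = mex{0} = 1
g(6) = mex{0} = 1
g(7) = mex{0} = 1
So g(7) = 1.
Stack C is a plain Nim stack of size 7, so its Grundy value is 7.
The value of a disjunctive sum is the nim-sum of the parts.
Combined value = 2 ⊕ 1 ⊕ 7 = 4.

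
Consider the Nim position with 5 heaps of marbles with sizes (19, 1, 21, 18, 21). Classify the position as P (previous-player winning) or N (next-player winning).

P-position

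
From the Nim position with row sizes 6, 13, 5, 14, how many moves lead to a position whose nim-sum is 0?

Bitwise XOR of the heap sizes:
  0110  (6)
  1101  (13)
  0101  (5)
  1110  (14)
  ----
  0000  (0)
The nim-sum is already 0, so every move leaves a nonzero nim-sum — there are no winning moves.

0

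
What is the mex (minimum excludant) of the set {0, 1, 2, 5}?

3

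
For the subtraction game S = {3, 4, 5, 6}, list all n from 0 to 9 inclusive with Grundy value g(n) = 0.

0, 1, 2, 9

Grundy values for subtraction set {3, 4, 5, 6}:
k:     0  1  2  3  4  5  6  7  8  9
g(k):  0  0  0  1  1  1  2  2  2  0
The P-positions (g = 0) in 0..9 are 0, 1, 2, 9.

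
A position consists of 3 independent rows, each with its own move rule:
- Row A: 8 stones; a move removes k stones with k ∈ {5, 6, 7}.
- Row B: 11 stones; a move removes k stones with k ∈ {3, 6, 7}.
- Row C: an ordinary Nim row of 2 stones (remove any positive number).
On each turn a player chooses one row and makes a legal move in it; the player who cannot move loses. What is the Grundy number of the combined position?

Grundy values for row A (subtraction set {5, 6, 7}):
g(0) = mex{} = 0
g(1) = mex{} = 0
g(2) = mex{} = 0
g(3) = mex{} = 0
g(4) = mex{} = 0
g(5) = mex{0} = 1
g(6) = mex{0} = 1
g(7) = mex{0} = 1
g(8) = mex{0} = 1
So g(8) = 1.
Grundy values for row B (subtraction set {3, 6, 7}):
k:     0  1  2  3  4  5  6  7  8  9 10 11
g(k):  0  0  0  1  1  1  2  2  2  3  0  0
So g(11) = 0.
Row C is a plain Nim row of size 2, so its Grundy value is 2.
The value of a disjunctive sum is the nim-sum of the parts.
Combined value = 1 ⊕ 0 ⊕ 2 = 3.

3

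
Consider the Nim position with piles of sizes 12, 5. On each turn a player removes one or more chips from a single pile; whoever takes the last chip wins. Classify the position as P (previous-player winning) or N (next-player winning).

N-position

Bitwise XOR of the heap sizes:
  1100  (12)
  0101  (5)
  ----
  1001  (9)
The nim-sum is 9 ≠ 0, so this is an N-position: the player to move can win.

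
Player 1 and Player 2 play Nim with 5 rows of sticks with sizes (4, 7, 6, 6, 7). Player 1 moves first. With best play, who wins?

Player 1 wins

Bitwise XOR of the heap sizes:
  100  (4)
  111  (7)
  110  (6)
  110  (6)
  111  (7)
  ---
  100  (4)
The nim-sum is 4 ≠ 0, so this is an N-position: the player to move can win; Player 1 has a winning move.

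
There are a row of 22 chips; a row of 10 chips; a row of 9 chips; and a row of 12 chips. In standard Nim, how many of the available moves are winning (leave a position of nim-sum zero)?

Compute the nim-sum pairwise:
22 ^ 10 = 28
28 ^ 9 = 21
21 ^ 12 = 25
The overall nim-sum is X = 25. A row of size p has a winning move iff p XOR X < p (reduce it to p XOR X).
  22: 22 XOR 25 = 15 < 22 — winning move (to 15).
  10: 10 XOR 25 = 19 ≥ 10 — no move.
  9: 9 XOR 25 = 16 ≥ 9 — no move.
  12: 12 XOR 25 = 21 ≥ 12 — no move.
That gives 1 winning move.

1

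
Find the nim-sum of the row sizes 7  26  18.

Nim-sum: 7 XOR 26 XOR 18 = 15.

15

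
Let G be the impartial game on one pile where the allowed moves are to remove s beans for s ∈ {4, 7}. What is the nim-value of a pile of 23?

0

Compute g(0), g(1), … for moves {4, 7}:
k:     0  1  2  3  4  5  6  7  8  9 10 11 12 13 14 15 16 17 18 19 20 21 22 23
g(k):  0  0  0  0  1  1  1  1  2  2  2  0  0  0  0  1  1  1  1  2  2  2  0  0
So g(23) = 0.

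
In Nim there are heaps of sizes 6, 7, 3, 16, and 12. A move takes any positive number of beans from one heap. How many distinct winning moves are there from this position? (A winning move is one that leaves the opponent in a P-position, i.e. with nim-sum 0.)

1

Write each in binary and XOR column by column:
  00110  (6)
  00111  (7)
  00011  (3)
  10000  (16)
  01100  (12)
  -----
  11110  (30)
The overall nim-sum is X = 30. A heap of size p has a winning move iff p XOR X < p (reduce it to p XOR X).
  6: 6 XOR 30 = 24 ≥ 6 — no move.
  7: 7 XOR 30 = 25 ≥ 7 — no move.
  3: 3 XOR 30 = 29 ≥ 3 — no move.
  16: 16 XOR 30 = 14 < 16 — winning move (to 14).
  12: 12 XOR 30 = 18 ≥ 12 — no move.
That gives 1 winning move.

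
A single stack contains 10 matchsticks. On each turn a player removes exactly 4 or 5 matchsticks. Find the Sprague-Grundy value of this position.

Compute g(0), g(1), … for moves {4, 5}:
k:     0  1  2  3  4  5  6  7  8  9 10
g(k):  0  0  0  0  1  1  1  1  2  0  0
So g(10) = 0.

0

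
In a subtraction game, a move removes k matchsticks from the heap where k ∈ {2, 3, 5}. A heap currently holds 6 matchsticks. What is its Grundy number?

Build the Grundy sequence with g(k) = mex{g(k−s) : s ∈ {2, 3, 5}, s ≤ k}:
k:     0  1  2  3  4  5  6
g(k):  0  0  1  1  2  2  3
So g(6) = 3.

3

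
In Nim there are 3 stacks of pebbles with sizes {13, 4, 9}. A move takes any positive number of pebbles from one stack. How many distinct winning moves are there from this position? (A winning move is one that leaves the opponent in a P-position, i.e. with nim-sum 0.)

0

Nim-sum: 13 ⊕ 4 ⊕ 9 = 0.
The nim-sum is already 0, so every move leaves a nonzero nim-sum — there are no winning moves.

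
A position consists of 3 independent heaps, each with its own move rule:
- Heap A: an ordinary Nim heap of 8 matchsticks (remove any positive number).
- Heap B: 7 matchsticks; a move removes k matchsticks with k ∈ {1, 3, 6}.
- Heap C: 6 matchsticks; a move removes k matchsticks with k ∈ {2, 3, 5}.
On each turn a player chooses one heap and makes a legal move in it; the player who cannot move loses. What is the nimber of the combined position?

8

Heap A is a plain Nim heap of size 8, so its Grundy value is 8.
Grundy values for heap B (subtraction set {1, 3, 6}):
g(0) = mex{} = 0
g(1) = mex{0} = 1
g(2) = mex{1} = 0
g(3) = mex{0} = 1
g(4) = mex{1} = 0
g(5) = mex{0} = 1
g(6) = mex{0,1} = 2
g(7) = mex{0,1,2} = 3
So g(7) = 3.
Grundy values for heap C (subtraction set {2, 3, 5}):
k:     0  1  2  3  4  5  6
g(k):  0  0  1  1  2  2  3
So g(6) = 3.
The value of a disjunctive sum is the nim-sum of the parts.
Combined value = 8 XOR 3 XOR 3 = 8.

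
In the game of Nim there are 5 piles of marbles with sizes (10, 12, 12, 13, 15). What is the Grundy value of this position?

8

Nim-sum: 10 XOR 12 XOR 12 XOR 13 XOR 15 = 8.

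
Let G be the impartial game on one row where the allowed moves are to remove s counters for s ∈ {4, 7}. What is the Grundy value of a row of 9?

Compute g(0), g(1), … for moves {4, 7}:
g(0) = mex{} = 0
g(1) = mex{} = 0
g(2) = mex{} = 0
g(3) = mex{} = 0
g(4) = mex{0} = 1
g(5) = mex{0} = 1
g(6) = mex{0} = 1
g(7) = mex{0} = 1
g(8) = mex{0,1} = 2
g(9) = mex{0,1} = 2
So g(9) = 2.

2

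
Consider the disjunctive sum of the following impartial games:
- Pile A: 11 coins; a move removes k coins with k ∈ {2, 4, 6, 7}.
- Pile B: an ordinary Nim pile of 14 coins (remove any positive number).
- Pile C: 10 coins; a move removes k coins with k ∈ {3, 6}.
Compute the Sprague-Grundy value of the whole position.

15

Grundy values for pile A (subtraction set {2, 4, 6, 7}):
g(0) = mex{} = 0
g(1) = mex{} = 0
g(2) = mex{0} = 1
g(3) = mex{0} = 1
g(4) = mex{0,1} = 2
g(5) = mex{0,1} = 2
g(6) = mex{0,1,2} = 3
g(7) = mex{0,1,2} = 3
g(8) = mex{0,1,2,3} = 4
g(9) = mex{1,2,3} = 0
g(10) = mex{1,2,3,4} = 0
g(11) = mex{0,2,3} = 1
So g(11) = 1.
Pile B is a plain Nim pile of size 14, so its Grundy value is 14.
Grundy values for pile C (subtraction set {3, 6}):
k:     0  1  2  3  4  5  6  7  8  9 10
g(k):  0  0  0  1  1  1  2  2  2  0  0
So g(10) = 0.
By the Sprague-Grundy theorem, the Grundy value of a sum of independent games is the XOR of the component values.
Combined value = 1 ⊕ 14 ⊕ 0 = 15.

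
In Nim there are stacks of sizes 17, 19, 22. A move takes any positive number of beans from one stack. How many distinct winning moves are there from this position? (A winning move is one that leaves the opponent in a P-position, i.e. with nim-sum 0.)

3

Bitwise XOR of the heap sizes:
  10001  (17)
  10011  (19)
  10110  (22)
  -----
  10100  (20)
The overall nim-sum is X = 20. A stack of size p has a winning move iff p XOR X < p (reduce it to p XOR X).
  17: 17 XOR 20 = 5 < 17 — winning move (to 5).
  19: 19 XOR 20 = 7 < 19 — winning move (to 7).
  22: 22 XOR 20 = 2 < 22 — winning move (to 2).
That gives 3 winning moves.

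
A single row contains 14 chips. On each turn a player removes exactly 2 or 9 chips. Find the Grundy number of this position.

1

Build the Grundy sequence with g(k) = mex{g(k−s) : s ∈ {2, 9}, s ≤ k}:
g(0) = mex{} = 0
g(1) = mex{} = 0
g(2) = mex{0} = 1
g(3) = mex{0} = 1
g(4) = mex{1} = 0
g(5) = mex{1} = 0
g(6) = mex{0} = 1
g(7) = mex{0} = 1
g(8) = mex{1} = 0
g(9) = mex{0,1} = 2
g(10) = mex{0} = 1
g(11) = mex{1,2} = 0
g(12) = mex{1} = 0
g(13) = mex{0} = 1
g(14) = mex{0} = 1
So g(14) = 1.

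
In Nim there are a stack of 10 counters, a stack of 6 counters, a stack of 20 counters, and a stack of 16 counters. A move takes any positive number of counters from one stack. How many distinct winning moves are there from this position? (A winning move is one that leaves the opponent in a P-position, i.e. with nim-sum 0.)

Compute the nim-sum pairwise:
10 ^ 6 = 12
12 ^ 20 = 24
24 ^ 16 = 8
The overall nim-sum is X = 8. A stack of size p has a winning move iff p XOR X < p (reduce it to p XOR X).
  10: 10 XOR 8 = 2 < 10 — winning move (to 2).
  6: 6 XOR 8 = 14 ≥ 6 — no move.
  20: 20 XOR 8 = 28 ≥ 20 — no move.
  16: 16 XOR 8 = 24 ≥ 16 — no move.
That gives 1 winning move.

1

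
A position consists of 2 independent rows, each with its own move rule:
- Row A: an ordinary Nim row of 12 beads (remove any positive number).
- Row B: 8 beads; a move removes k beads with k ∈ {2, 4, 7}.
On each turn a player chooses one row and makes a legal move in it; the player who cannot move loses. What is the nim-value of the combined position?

13

Row A is a plain Nim row of size 12, so its Grundy value is 12.
Grundy values for row B (subtraction set {2, 4, 7}):
k:     0  1  2  3  4  5  6  7  8
g(k):  0  0  1  1  2  2  0  3  1
So g(8) = 1.
The value of a disjunctive sum is the nim-sum of the parts.
Combined value = 12 XOR 1 = 13.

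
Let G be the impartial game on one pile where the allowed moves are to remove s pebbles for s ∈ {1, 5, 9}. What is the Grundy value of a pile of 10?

0

Grundy values for subtraction set {1, 5, 9}:
g(0) = mex{} = 0
g(1) = mex{0} = 1
g(2) = mex{1} = 0
g(3) = mex{0} = 1
g(4) = mex{1} = 0
g(5) = mex{0} = 1
g(6) = mex{1} = 0
g(7) = mex{0} = 1
g(8) = mex{1} = 0
g(9) = mex{0} = 1
g(10) = mex{1} = 0
So g(10) = 0.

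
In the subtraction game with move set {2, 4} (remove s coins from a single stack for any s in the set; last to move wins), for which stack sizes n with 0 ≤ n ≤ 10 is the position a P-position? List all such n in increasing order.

Build the Grundy sequence with g(k) = mex{g(k−s) : s ∈ {2, 4}, s ≤ k}:
k:     0  1  2  3  4  5  6  7  8  9 10
g(k):  0  0  1  1  2  2  0  0  1  1  2
The P-positions (g = 0) in 0..10 are 0, 1, 6, 7.

0, 1, 6, 7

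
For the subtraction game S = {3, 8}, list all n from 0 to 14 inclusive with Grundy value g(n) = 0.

Grundy values for subtraction set {3, 8}:
g(0) = mex{} = 0
g(1) = mex{} = 0
g(2) = mex{} = 0
g(3) = mex{0} = 1
g(4) = mex{0} = 1
g(5) = mex{0} = 1
g(6) = mex{1} = 0
g(7) = mex{1} = 0
g(8) = mex{0,1} = 2
g(9) = mex{0} = 1
g(10) = mex{0} = 1
g(11) = mex{1,2} = 0
g(12) = mex{1} = 0
g(13) = mex{1} = 0
g(14) = mex{0} = 1
The P-positions (g = 0) in 0..14 are 0, 1, 2, 6, 7, 11, 12, 13.

0, 1, 2, 6, 7, 11, 12, 13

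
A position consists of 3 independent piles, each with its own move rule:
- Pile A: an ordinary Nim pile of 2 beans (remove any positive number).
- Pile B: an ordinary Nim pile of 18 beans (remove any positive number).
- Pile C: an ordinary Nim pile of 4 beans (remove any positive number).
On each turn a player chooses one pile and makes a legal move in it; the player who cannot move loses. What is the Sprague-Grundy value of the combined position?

Pile A is a plain Nim pile of size 2, so its Grundy value is 2.
Pile B is a plain Nim pile of size 18, so its Grundy value is 18.
Pile C is a plain Nim pile of size 4, so its Grundy value is 4.
By the Sprague-Grundy theorem, the Grundy value of a sum of independent games is the XOR of the component values.
Combined value = 2 ⊕ 18 ⊕ 4 = 20.

20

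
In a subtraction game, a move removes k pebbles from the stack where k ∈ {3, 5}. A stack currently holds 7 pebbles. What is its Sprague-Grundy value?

Build the Grundy sequence with g(k) = mex{g(k−s) : s ∈ {3, 5}, s ≤ k}:
k:     0  1  2  3  4  5  6  7
g(k):  0  0  0  1  1  1  2  2
So g(7) = 2.

2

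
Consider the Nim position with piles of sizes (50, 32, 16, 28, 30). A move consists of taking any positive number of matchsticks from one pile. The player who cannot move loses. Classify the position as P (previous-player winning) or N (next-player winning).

Compute the nim-sum pairwise:
50 ^ 32 = 18
18 ^ 16 = 2
2 ^ 28 = 30
30 ^ 30 = 0
The nim-sum is 0, so this is a P-position: the player to move is in a losing position under optimal play.

P-position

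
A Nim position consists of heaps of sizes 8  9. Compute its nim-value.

1

Nim-sum: 8 XOR 9 = 1.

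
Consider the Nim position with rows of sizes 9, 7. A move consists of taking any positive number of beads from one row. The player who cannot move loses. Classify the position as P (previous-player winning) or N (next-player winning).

N-position

Nim-sum: 9 ^ 7 = 14.
The nim-sum is 14 ≠ 0, so this is an N-position: the player to move can win.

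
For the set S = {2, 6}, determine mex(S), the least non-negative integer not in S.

0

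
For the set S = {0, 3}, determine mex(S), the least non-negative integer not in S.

1

0 is in the set but 1 is not, so the mex is 1.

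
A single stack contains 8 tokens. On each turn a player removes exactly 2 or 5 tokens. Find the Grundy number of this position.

Build the Grundy sequence with g(k) = mex{g(k−s) : s ∈ {2, 5}, s ≤ k}:
k:     0  1  2  3  4  5  6  7  8
g(k):  0  0  1  1  0  2  1  0  0
So g(8) = 0.

0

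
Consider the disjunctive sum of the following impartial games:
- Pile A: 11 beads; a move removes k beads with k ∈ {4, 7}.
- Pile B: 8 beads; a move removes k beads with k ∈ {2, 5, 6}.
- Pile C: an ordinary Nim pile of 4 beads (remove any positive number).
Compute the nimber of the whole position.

4

Build the Grundy sequence for pile A with g(k) = mex{g(k−s) : s ∈ {4, 7}, s ≤ k}:
k:     0  1  2  3  4  5  6  7  8  9 10 11
g(k):  0  0  0  0  1  1  1  1  2  2  2  0
So g(11) = 0.
Grundy values for pile B (subtraction set {2, 5, 6}):
g(0) = mex{} = 0
g(1) = mex{} = 0
g(2) = mex{0} = 1
g(3) = mex{0} = 1
g(4) = mex{1} = 0
g(5) = mex{0,1} = 2
g(6) = mex{0} = 1
g(7) = mex{0,1,2} = 3
g(8) = mex{1} = 0
So g(8) = 0.
Pile C is a plain Nim pile of size 4, so its Grundy value is 4.
The value of a disjunctive sum is the nim-sum of the parts.
Combined value = 0 XOR 0 XOR 4 = 4.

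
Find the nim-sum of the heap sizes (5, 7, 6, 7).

Bitwise XOR of the heap sizes:
  101  (5)
  111  (7)
  110  (6)
  111  (7)
  ---
  011  (3)

3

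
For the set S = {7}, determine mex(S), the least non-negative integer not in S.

0

0 is not in the set, so the mex is 0.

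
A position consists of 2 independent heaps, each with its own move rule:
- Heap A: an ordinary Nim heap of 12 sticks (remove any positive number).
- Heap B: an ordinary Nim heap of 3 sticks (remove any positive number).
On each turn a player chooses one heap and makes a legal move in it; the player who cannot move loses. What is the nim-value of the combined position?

15

Heap A is a plain Nim heap of size 12, so its Grundy value is 12.
Heap B is a plain Nim heap of size 3, so its Grundy value is 3.
By the Sprague-Grundy theorem, the Grundy value of a sum of independent games is the XOR of the component values.
Combined value = 12 XOR 3 = 15.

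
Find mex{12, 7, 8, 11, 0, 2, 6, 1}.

3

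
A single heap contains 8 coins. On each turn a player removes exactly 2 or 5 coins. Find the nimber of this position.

Compute g(0), g(1), … for moves {2, 5}:
k:     0  1  2  3  4  5  6  7  8
g(k):  0  0  1  1  0  2  1  0  0
So g(8) = 0.

0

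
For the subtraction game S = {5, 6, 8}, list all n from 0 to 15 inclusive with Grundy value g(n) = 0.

Compute g(0), g(1), … for moves {5, 6, 8}:
k:     0  1  2  3  4  5  6  7  8  9 10 11 12 13 14 15
g(k):  0  0  0  0  0  1  1  1  1  1  2  2  2  0  0  0
The P-positions (g = 0) in 0..15 are 0, 1, 2, 3, 4, 13, 14, 15.

0, 1, 2, 3, 4, 13, 14, 15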